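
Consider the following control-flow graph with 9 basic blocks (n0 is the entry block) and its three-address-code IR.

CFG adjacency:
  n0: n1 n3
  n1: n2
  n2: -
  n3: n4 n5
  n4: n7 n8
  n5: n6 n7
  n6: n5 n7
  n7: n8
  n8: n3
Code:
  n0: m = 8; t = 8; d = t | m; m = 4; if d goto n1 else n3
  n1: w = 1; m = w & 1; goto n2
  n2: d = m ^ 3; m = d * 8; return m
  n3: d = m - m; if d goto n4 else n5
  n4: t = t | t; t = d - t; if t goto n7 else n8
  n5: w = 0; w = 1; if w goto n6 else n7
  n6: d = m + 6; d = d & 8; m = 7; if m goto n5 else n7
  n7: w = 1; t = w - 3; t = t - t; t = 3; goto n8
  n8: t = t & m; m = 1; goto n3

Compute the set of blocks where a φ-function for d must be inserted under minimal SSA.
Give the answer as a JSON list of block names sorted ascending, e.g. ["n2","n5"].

idom tree: n1←n0 n2←n1 n3←n0 n4←n3 n5←n3 n6←n5 n7←n3 n8←n3
Dom at joins:
  n3: preds {n0,n8}: {n0} ∩ {n0,n3,n8} = {n0}; idom=n0
  n5: preds {n3,n6}: {n0,n3} ∩ {n0,n3,n5,n6} = {n0,n3}; idom=n3
  n7: preds {n4,n5,n6}: {n0,n3,n4} ∩ {n0,n3,n5} ∩ {n0,n3,n5,n6} = {n0,n3}; idom=n3
  n8: preds {n4,n7}: {n0,n3,n4} ∩ {n0,n3,n7} = {n0,n3}; idom=n3

DF derivation:
  n3←n0: walk · to n0
  n3←n8: walk n8→n3 to n0
  n5←n3: walk · to n3
  n5←n6: walk n6→n5 to n3
  n7←n4: walk n4 to n3
  n7←n5: walk n5 to n3
  n7←n6: walk n6→n5 to n3
  n8←n4: walk n4 to n3
  n8←n7: walk n7 to n3
  DF(n0)=∅
  DF(n1)=∅
  DF(n2)=∅
  DF(n3)={n3}
  DF(n4)={n7,n8}
  DF(n5)={n5,n7}
  DF(n6)={n5,n7}
  DF(n7)={n8}
  DF(n8)={n3}

φ for d: defs {n0,n2,n3,n6}
  DF⁺ = {n3,n5,n7,n8}

Answer: ["n3", "n5", "n7", "n8"]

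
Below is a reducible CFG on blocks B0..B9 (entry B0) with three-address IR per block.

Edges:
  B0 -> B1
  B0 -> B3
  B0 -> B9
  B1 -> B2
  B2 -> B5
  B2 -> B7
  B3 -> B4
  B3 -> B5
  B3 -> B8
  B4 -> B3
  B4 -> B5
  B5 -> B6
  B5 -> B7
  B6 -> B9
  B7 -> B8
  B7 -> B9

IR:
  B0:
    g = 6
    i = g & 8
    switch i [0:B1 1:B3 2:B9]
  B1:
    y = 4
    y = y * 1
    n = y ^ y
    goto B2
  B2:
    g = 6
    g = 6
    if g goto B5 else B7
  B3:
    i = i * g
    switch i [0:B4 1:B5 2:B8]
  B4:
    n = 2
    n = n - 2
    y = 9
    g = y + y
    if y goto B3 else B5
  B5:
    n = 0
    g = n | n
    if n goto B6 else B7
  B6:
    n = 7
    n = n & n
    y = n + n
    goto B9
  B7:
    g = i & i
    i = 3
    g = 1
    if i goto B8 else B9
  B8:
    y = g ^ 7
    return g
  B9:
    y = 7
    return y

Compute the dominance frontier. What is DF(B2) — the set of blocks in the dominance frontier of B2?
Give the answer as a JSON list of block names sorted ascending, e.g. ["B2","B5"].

Answer: ["B5", "B7"]

Working:
idom tree: B1←B0 B2←B1 B3←B0 B4←B3 B5←B0 B6←B5 B7←B0 B8←B0 B9←B0
Dom∩ at merges:
  B3: preds {B0,B4}: {B0} ∩ {B0,B3,B4} = {B0}; idom=B0
  B5: preds {B2,B3,B4}: {B0,B1,B2} ∩ {B0,B3} ∩ {B0,B3,B4} = {B0}; idom=B0
  B7: preds {B2,B5}: {B0,B1,B2} ∩ {B0,B5} = {B0}; idom=B0
  B8: preds {B3,B7}: {B0,B3} ∩ {B0,B7} = {B0}; idom=B0
  B9: preds {B0,B6,B7}: {B0} ∩ {B0,B5,B6} ∩ {B0,B7} = {B0}; idom=B0

Frontier:
  join B3 pred B0: · stop@B0
  join B3 pred B4: B4→B3 stop@B0
  join B5 pred B2: B2→B1 stop@B0
  join B5 pred B3: B3 stop@B0
  join B5 pred B4: B4→B3 stop@B0
  join B7 pred B2: B2→B1 stop@B0
  join B7 pred B5: B5 stop@B0
  join B8 pred B3: B3 stop@B0
  join B8 pred B7: B7 stop@B0
  join B9 pred B0: · stop@B0
  join B9 pred B6: B6→B5 stop@B0
  join B9 pred B7: B7 stop@B0
  DF(B0)=∅
  DF(B1)={B5,B7}
  DF(B2)={B5,B7}
  DF(B3)={B3,B5,B8}
  DF(B4)={B3,B5}
  DF(B5)={B7,B9}
  DF(B6)={B9}
  DF(B7)={B8,B9}
  DF(B8)=∅
  DF(B9)=∅

DF(B2) = ["B5", "B7"]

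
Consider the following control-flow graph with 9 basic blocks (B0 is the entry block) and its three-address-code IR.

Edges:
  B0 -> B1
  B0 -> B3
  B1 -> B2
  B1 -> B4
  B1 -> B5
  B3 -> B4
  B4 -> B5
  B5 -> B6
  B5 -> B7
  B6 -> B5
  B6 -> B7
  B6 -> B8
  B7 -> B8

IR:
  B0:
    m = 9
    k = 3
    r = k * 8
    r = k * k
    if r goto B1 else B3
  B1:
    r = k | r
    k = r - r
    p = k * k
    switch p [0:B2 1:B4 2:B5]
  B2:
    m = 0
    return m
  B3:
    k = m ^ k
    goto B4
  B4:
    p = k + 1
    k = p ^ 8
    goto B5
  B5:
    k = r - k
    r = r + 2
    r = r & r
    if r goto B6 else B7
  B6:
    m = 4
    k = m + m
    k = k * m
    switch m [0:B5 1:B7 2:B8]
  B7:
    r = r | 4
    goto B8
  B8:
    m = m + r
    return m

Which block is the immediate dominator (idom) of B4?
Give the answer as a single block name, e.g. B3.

Answer: B0

Derivation:
idom tree: B1←B0 B2←B1 B3←B0 B4←B0 B5←B0 B6←B5 B7←B5 B8←B5
Dom∩ at merges:
  B4: preds {B1,B3}: {B0,B1} ∩ {B0,B3} = {B0}; idom=B0
  B5: preds {B1,B4,B6}: {B0,B1} ∩ {B0,B4} ∩ {B0,B5,B6} = {B0}; idom=B0
  B7: preds {B5,B6}: {B0,B5} ∩ {B0,B5,B6} = {B0,B5}; idom=B5
  B8: preds {B6,B7}: {B0,B5,B6} ∩ {B0,B5,B7} = {B0,B5}; idom=B5

idom(B4) = B0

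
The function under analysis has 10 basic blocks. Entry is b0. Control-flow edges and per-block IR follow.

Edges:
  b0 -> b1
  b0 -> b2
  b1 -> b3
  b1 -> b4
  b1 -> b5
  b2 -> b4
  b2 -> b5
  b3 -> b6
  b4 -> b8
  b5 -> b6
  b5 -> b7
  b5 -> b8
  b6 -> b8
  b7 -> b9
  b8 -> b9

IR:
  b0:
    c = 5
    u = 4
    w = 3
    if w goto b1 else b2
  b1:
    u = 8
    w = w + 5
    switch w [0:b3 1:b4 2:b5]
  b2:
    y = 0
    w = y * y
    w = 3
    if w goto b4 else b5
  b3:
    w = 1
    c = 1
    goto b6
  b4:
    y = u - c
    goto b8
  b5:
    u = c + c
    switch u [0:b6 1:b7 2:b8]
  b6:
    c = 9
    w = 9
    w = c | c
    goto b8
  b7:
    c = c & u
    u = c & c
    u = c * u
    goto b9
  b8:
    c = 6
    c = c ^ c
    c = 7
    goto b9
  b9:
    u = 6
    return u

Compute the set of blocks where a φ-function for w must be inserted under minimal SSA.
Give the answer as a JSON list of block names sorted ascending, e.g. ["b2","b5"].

idom tree: b1←b0 b2←b0 b3←b1 b4←b0 b5←b0 b6←b0 b7←b5 b8←b0 b9←b0
Join-block Dom:
  b4: preds {b1,b2}: {b0,b1} ∩ {b0,b2} = {b0}; idom=b0
  b5: preds {b1,b2}: {b0,b1} ∩ {b0,b2} = {b0}; idom=b0
  b6: preds {b3,b5}: {b0,b1,b3} ∩ {b0,b5} = {b0}; idom=b0
  b8: preds {b4,b5,b6}: {b0,b4} ∩ {b0,b5} ∩ {b0,b6} = {b0}; idom=b0
  b9: preds {b7,b8}: {b0,b5,b7} ∩ {b0,b8} = {b0}; idom=b0

DF derivation:
  join b4 pred b1: b1 stop@b0
  join b4 pred b2: b2 stop@b0
  join b5 pred b1: b1 stop@b0
  join b5 pred b2: b2 stop@b0
  join b6 pred b3: b3→b1 stop@b0
  join b6 pred b5: b5 stop@b0
  join b8 pred b4: b4 stop@b0
  join b8 pred b5: b5 stop@b0
  join b8 pred b6: b6 stop@b0
  join b9 pred b7: b7→b5 stop@b0
  join b9 pred b8: b8 stop@b0
  DF(b0)=∅
  DF(b1)={b4,b5,b6}
  DF(b2)={b4,b5}
  DF(b3)={b6}
  DF(b4)={b8}
  DF(b5)={b6,b8,b9}
  DF(b6)={b8}
  DF(b7)={b9}
  DF(b8)={b9}
  DF(b9)=∅

φ for w: defs {b0,b1,b2,b3,b6}
  DF⁺ = {b4,b5,b6,b8,b9}

Answer: ["b4", "b5", "b6", "b8", "b9"]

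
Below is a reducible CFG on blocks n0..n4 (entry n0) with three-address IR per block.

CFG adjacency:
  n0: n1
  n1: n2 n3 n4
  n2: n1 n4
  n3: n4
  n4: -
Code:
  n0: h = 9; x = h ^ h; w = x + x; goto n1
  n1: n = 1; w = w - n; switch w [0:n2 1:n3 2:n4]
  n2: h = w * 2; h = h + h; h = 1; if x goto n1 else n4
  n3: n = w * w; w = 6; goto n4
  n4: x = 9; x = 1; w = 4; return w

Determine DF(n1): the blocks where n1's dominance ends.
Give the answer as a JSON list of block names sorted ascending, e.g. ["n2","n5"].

idom tree: n1←n0 n2←n1 n3←n1 n4←n1
Join-block Dom:
  n1: preds {n0,n2}: {n0} ∩ {n0,n1,n2} = {n0}; idom=n0
  n4: preds {n1,n2,n3}: {n0,n1} ∩ {n0,n1,n2} ∩ {n0,n1,n3} = {n0,n1}; idom=n1

DF derivation:
  n1←n0: walk · to n0
  n1←n2: walk n2→n1 to n0
  n4←n1: walk · to n1
  n4←n2: walk n2 to n1
  n4←n3: walk n3 to n1
  n0 → ∅
  n1 → {n1}
  n2 → {n1,n4}
  n3 → {n4}
  n4 → ∅

DF(n1) = ["n1"]

Answer: ["n1"]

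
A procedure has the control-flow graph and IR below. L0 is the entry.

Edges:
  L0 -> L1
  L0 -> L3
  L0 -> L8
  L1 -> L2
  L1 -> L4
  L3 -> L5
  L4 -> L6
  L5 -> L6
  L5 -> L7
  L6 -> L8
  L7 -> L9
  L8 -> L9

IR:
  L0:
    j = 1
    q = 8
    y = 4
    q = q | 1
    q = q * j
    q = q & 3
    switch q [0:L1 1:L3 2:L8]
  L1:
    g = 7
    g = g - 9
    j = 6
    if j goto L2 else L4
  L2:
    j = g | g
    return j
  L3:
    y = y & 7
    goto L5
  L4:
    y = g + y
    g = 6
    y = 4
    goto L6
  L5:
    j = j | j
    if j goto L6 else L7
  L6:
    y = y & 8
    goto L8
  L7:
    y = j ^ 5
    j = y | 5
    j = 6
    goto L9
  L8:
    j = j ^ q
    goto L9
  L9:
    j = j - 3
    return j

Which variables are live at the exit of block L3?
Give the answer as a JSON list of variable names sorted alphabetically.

Answer: ["j", "q", "y"]

Working:
Block summaries:
  L0 def {j,q,y} use ∅
  L1 def {g,j} use ∅
  L2 def {j} use {g}
  L3 def {y} use {y}
  L4 def {g,y} use {g,y}
  L5 def {j} use {j}
  L6 def {y} use {y}
  L7 def {j,y} use {j}
  L8 def {j} use {j,q}
  L9 def {j} use {j}

Backward fixpoint:
  L0: in=∅ out={j,q,y}
  L1: in={q,y} out={g,j,q,y}
  L2: in={g} out=∅
  L3: in={j,q,y} out={j,q,y}
  L4: in={g,j,q,y} out={j,q,y}
  L5: in={j,q,y} out={j,q,y}
  L6: in={j,q,y} out={j,q}
  L7: in={j} out={j}
  L8: in={j,q} out={j}
  L9: in={j} out=∅

live-out(L3) = ["j", "q", "y"]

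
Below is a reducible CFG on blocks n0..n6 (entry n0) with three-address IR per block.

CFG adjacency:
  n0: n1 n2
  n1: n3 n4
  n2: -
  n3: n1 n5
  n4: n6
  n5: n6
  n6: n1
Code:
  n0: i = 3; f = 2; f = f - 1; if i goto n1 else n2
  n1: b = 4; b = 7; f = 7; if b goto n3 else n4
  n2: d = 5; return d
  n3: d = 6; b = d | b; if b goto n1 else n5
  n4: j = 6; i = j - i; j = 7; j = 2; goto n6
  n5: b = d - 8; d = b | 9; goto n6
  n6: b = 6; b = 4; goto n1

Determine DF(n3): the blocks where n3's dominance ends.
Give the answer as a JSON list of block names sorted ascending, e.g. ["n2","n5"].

Answer: ["n1", "n6"]

Working:
idom tree: n1←n0 n2←n0 n3←n1 n4←n1 n5←n3 n6←n1
Dom∩ at merges:
  n1: preds {n0,n3,n6}: {n0} ∩ {n0,n1,n3} ∩ {n0,n1,n6} = {n0}; idom=n0
  n6: preds {n4,n5}: {n0,n1,n4} ∩ {n0,n1,n3,n5} = {n0,n1}; idom=n1

DF derivation:
  join n1 pred n0: · stop@n0
  join n1 pred n3: n3→n1 stop@n0
  join n1 pred n6: n6→n1 stop@n0
  join n6 pred n4: n4 stop@n1
  join n6 pred n5: n5→n3 stop@n1
  n0: DF=∅
  n1: DF={n1}
  n2: DF=∅
  n3: DF={n1,n6}
  n4: DF={n6}
  n5: DF={n6}
  n6: DF={n1}

DF(n3) = ["n1", "n6"]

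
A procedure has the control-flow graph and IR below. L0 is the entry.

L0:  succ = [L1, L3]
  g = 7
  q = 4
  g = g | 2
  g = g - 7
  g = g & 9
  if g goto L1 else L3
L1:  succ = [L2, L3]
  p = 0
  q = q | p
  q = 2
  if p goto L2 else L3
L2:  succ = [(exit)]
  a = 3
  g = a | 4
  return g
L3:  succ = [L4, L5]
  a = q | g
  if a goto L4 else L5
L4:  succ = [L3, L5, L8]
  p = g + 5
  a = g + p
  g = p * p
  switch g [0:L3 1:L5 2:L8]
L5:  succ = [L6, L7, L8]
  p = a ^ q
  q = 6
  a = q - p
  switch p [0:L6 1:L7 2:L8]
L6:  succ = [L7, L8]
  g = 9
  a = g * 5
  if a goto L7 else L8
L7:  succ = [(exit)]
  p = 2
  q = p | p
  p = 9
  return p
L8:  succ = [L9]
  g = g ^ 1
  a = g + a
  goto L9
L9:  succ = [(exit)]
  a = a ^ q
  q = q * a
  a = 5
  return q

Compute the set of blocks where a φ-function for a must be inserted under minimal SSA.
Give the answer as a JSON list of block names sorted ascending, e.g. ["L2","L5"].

Answer: ["L3", "L5", "L7", "L8"]

Derivation:
idom tree: L1←L0 L2←L1 L3←L0 L4←L3 L5←L3 L6←L5 L7←L5 L8←L3 L9←L8
Join-block Dom:
  L3: preds {L0,L1,L4}: {L0} ∩ {L0,L1} ∩ {L0,L3,L4} = {L0}; idom=L0
  L5: preds {L3,L4}: {L0,L3} ∩ {L0,L3,L4} = {L0,L3}; idom=L3
  L7: preds {L5,L6}: {L0,L3,L5} ∩ {L0,L3,L5,L6} = {L0,L3,L5}; idom=L5
  L8: preds {L4,L5,L6}: {L0,L3,L4} ∩ {L0,L3,L5} ∩ {L0,L3,L5,L6} = {L0,L3}; idom=L3

DF walk-up:
  join L3 pred L0: · stop@L0
  join L3 pred L1: L1 stop@L0
  join L3 pred L4: L4→L3 stop@L0
  join L5 pred L3: · stop@L3
  join L5 pred L4: L4 stop@L3
  join L7 pred L5: · stop@L5
  join L7 pred L6: L6 stop@L5
  join L8 pred L4: L4 stop@L3
  join L8 pred L5: L5 stop@L3
  join L8 pred L6: L6→L5 stop@L3
  L0 → ∅
  L1 → {L3}
  L2 → ∅
  L3 → {L3}
  L4 → {L3,L5,L8}
  L5 → {L8}
  L6 → {L7,L8}
  L7 → ∅
  L8 → ∅
  L9 → ∅

φ for a: defs {L2,L3,L4,L5,L6,L8,L9}
  DF⁺ = {L3,L5,L7,L8}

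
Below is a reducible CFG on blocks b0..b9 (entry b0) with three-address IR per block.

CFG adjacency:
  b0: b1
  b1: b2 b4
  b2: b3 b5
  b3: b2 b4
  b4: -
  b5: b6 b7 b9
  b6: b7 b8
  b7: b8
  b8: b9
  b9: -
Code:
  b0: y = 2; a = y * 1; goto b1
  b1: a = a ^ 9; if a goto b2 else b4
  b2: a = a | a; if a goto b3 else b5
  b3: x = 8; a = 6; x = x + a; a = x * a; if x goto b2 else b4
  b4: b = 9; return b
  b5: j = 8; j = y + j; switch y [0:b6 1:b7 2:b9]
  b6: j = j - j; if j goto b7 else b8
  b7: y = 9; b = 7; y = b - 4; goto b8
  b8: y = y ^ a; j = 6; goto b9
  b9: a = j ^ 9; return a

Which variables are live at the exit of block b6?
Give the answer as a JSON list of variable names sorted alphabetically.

Per-block:
  b0 def {a,y} use ∅
  b1 def {a} use {a}
  b2 def {a} use {a}
  b3 def {a,x} use ∅
  b4 def {b} use ∅
  b5 def {j} use {y}
  b6 def {j} use {j}
  b7 def {b,y} use ∅
  b8 def {j,y} use {a,y}
  b9 def {a} use {j}

Backward fixpoint:
  b0 li=∅ lo={a,y}
  b1 li={a,y} lo={a,y}
  b2 li={a,y} lo={a,y}
  b3 li={y} lo={a,y}
  b4 li=∅ lo=∅
  b5 li={a,y} lo={a,j,y}
  b6 li={a,j,y} lo={a,y}
  b7 li={a} lo={a,y}
  b8 li={a,y} lo={j}
  b9 li={j} lo=∅

live-out(b6) = ["a", "y"]

Answer: ["a", "y"]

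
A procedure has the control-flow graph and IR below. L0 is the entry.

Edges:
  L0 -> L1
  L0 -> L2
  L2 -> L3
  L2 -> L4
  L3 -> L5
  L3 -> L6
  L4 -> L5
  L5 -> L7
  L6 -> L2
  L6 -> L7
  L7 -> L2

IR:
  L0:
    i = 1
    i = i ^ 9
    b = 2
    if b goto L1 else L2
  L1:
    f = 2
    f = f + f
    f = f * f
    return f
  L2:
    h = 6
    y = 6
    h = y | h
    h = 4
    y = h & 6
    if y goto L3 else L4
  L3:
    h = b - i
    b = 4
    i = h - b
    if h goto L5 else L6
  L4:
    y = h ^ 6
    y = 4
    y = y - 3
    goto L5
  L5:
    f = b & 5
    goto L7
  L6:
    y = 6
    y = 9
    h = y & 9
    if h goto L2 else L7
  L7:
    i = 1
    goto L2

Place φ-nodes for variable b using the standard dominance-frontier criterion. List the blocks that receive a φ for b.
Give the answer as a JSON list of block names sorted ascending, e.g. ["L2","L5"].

Answer: ["L2", "L5", "L7"]

Analysis:
idom tree: L1←L0 L2←L0 L3←L2 L4←L2 L5←L2 L6←L3 L7←L2
Dom at joins:
  L2: preds {L0,L6,L7}: {L0} ∩ {L0,L2,L3,L6} ∩ {L0,L2,L7} = {L0}; idom=L0
  L5: preds {L3,L4}: {L0,L2,L3} ∩ {L0,L2,L4} = {L0,L2}; idom=L2
  L7: preds {L5,L6}: {L0,L2,L5} ∩ {L0,L2,L3,L6} = {L0,L2}; idom=L2

DF derivation:
  join L2 pred L0: · stop@L0
  join L2 pred L6: L6→L3→L2 stop@L0
  join L2 pred L7: L7→L2 stop@L0
  join L5 pred L3: L3 stop@L2
  join L5 pred L4: L4 stop@L2
  join L7 pred L5: L5 stop@L2
  join L7 pred L6: L6→L3 stop@L2
  L0: DF=∅
  L1: DF=∅
  L2: DF={L2}
  L3: DF={L2,L5,L7}
  L4: DF={L5}
  L5: DF={L7}
  L6: DF={L2,L7}
  L7: DF={L2}

φ for b: defs {L0,L3}
  DF⁺ = {L2,L5,L7}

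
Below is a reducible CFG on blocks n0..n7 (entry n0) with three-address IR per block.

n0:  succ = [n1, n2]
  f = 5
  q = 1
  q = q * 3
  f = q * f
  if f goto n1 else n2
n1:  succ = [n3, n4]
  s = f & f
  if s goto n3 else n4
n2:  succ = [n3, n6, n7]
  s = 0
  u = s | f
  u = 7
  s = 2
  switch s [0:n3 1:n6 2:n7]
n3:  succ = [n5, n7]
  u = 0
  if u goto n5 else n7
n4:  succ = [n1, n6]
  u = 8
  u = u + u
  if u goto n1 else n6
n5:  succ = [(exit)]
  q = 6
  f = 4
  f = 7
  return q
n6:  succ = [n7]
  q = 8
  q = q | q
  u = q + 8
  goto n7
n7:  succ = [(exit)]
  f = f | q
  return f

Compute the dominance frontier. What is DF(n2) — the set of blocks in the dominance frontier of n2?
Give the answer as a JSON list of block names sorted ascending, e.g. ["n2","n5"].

Answer: ["n3", "n6", "n7"]

Working:
idom tree: n1←n0 n2←n0 n3←n0 n4←n1 n5←n3 n6←n0 n7←n0
Join-block Dom:
  n1: preds {n0,n4}: {n0} ∩ {n0,n1,n4} = {n0}; idom=n0
  n3: preds {n1,n2}: {n0,n1} ∩ {n0,n2} = {n0}; idom=n0
  n6: preds {n2,n4}: {n0,n2} ∩ {n0,n1,n4} = {n0}; idom=n0
  n7: preds {n2,n3,n6}: {n0,n2} ∩ {n0,n3} ∩ {n0,n6} = {n0}; idom=n0

DF walk-up:
  n1←n0: walk · to n0
  n1←n4: walk n4→n1 to n0
  n3←n1: walk n1 to n0
  n3←n2: walk n2 to n0
  n6←n2: walk n2 to n0
  n6←n4: walk n4→n1 to n0
  n7←n2: walk n2 to n0
  n7←n3: walk n3 to n0
  n7←n6: walk n6 to n0
  n0 → ∅
  n1 → {n1,n3,n6}
  n2 → {n3,n6,n7}
  n3 → {n7}
  n4 → {n1,n6}
  n5 → ∅
  n6 → {n7}
  n7 → ∅

DF(n2) = ["n3", "n6", "n7"]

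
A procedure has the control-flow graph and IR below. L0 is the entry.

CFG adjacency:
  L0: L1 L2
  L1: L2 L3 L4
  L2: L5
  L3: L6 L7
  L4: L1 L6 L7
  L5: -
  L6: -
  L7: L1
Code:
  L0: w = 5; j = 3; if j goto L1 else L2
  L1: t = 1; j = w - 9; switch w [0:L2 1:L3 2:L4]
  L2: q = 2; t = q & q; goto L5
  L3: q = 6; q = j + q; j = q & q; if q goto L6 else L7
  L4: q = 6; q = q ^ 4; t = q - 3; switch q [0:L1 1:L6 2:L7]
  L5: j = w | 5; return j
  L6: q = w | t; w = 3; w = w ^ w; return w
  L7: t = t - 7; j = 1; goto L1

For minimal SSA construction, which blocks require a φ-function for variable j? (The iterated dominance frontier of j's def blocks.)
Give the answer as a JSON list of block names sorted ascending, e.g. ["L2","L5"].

idom tree: L1←L0 L2←L0 L3←L1 L4←L1 L5←L2 L6←L1 L7←L1
Join-block Dom:
  L1: preds {L0,L4,L7}: {L0} ∩ {L0,L1,L4} ∩ {L0,L1,L7} = {L0}; idom=L0
  L2: preds {L0,L1}: {L0} ∩ {L0,L1} = {L0}; idom=L0
  L6: preds {L3,L4}: {L0,L1,L3} ∩ {L0,L1,L4} = {L0,L1}; idom=L1
  L7: preds {L3,L4}: {L0,L1,L3} ∩ {L0,L1,L4} = {L0,L1}; idom=L1

DF derivation:
  join L1 pred L0: · stop@L0
  join L1 pred L4: L4→L1 stop@L0
  join L1 pred L7: L7→L1 stop@L0
  join L2 pred L0: · stop@L0
  join L2 pred L1: L1 stop@L0
  join L6 pred L3: L3 stop@L1
  join L6 pred L4: L4 stop@L1
  join L7 pred L3: L3 stop@L1
  join L7 pred L4: L4 stop@L1
  L0: DF=∅
  L1: DF={L1,L2}
  L2: DF=∅
  L3: DF={L6,L7}
  L4: DF={L1,L6,L7}
  L5: DF=∅
  L6: DF=∅
  L7: DF={L1}

φ for j: defs {L0,L1,L3,L5,L7}
  DF⁺ = {L1,L2,L6,L7}

Answer: ["L1", "L2", "L6", "L7"]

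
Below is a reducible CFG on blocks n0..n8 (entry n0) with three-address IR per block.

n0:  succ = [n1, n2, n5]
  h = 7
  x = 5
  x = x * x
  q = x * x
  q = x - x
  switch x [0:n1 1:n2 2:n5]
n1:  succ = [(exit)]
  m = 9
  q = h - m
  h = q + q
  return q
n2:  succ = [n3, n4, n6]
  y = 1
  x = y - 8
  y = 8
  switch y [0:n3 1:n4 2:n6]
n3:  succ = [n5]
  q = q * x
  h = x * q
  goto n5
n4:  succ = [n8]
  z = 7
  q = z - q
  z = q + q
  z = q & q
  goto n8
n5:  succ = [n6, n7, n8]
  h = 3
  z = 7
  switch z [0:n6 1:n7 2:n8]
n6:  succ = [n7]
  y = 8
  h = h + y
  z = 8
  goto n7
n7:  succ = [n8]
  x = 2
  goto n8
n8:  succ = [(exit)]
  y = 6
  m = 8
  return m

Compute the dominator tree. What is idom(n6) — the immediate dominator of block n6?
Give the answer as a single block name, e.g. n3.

idom tree: n1←n0 n2←n0 n3←n2 n4←n2 n5←n0 n6←n0 n7←n0 n8←n0
Dom at joins:
  n5: preds {n0,n3}: {n0} ∩ {n0,n2,n3} = {n0}; idom=n0
  n6: preds {n2,n5}: {n0,n2} ∩ {n0,n5} = {n0}; idom=n0
  n7: preds {n5,n6}: {n0,n5} ∩ {n0,n6} = {n0}; idom=n0
  n8: preds {n4,n5,n7}: {n0,n2,n4} ∩ {n0,n5} ∩ {n0,n7} = {n0}; idom=n0

idom(n6) = n0

Answer: n0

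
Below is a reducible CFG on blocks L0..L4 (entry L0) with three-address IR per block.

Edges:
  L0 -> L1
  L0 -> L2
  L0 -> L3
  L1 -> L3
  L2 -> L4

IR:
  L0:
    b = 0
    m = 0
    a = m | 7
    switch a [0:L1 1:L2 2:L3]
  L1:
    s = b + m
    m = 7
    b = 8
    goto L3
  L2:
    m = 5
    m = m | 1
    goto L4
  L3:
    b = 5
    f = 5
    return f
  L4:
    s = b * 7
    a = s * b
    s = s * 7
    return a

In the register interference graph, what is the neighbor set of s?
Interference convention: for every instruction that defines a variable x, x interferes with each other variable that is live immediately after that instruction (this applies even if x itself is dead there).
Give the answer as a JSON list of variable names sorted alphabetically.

Answer: ["a", "b"]

Analysis:
Block summaries:
  L0: {a,b,m} / ∅
  L1: {b,m,s} / {b,m}
  L2: {m} / ∅
  L3: {b,f} / ∅
  L4: {a,s} / {b}

Live sets:
  live L0: ∅→{b,m}
  live L1: {b,m}→∅
  live L2: {b}→{b}
  live L3: ∅→∅
  live L4: {b}→∅

Interference:
  a↔{b,m,s}
  b↔{a,m,s}
  f↔∅
  m↔{a,b}
  s↔{a,b}

N(s) = ["a", "b"]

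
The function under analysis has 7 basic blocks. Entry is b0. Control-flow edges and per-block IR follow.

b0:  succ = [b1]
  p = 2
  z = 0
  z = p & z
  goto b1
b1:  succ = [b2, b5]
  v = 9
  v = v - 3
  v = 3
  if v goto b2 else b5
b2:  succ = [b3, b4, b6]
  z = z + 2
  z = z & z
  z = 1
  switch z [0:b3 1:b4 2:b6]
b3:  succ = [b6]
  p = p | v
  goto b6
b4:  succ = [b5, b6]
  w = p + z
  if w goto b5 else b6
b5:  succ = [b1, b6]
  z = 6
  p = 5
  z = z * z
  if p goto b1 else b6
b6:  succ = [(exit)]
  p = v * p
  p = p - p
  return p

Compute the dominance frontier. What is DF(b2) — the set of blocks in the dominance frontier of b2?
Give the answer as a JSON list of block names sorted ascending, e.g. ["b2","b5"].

idom tree: b1←b0 b2←b1 b3←b2 b4←b2 b5←b1 b6←b1
Join-block Dom:
  b1: preds {b0,b5}: {b0} ∩ {b0,b1,b5} = {b0}; idom=b0
  b5: preds {b1,b4}: {b0,b1} ∩ {b0,b1,b2,b4} = {b0,b1}; idom=b1
  b6: preds {b2,b3,b4,b5}: {b0,b1,b2} ∩ {b0,b1,b2,b3} ∩ {b0,b1,b2,b4} ∩ {b0,b1,b5} = {b0,b1}; idom=b1

Frontier:
  join b1 pred b0: · stop@b0
  join b1 pred b5: b5→b1 stop@b0
  join b5 pred b1: · stop@b1
  join b5 pred b4: b4→b2 stop@b1
  join b6 pred b2: b2 stop@b1
  join b6 pred b3: b3→b2 stop@b1
  join b6 pred b4: b4→b2 stop@b1
  join b6 pred b5: b5 stop@b1
  b0: DF=∅
  b1: DF={b1}
  b2: DF={b5,b6}
  b3: DF={b6}
  b4: DF={b5,b6}
  b5: DF={b1,b6}
  b6: DF=∅

DF(b2) = ["b5", "b6"]

Answer: ["b5", "b6"]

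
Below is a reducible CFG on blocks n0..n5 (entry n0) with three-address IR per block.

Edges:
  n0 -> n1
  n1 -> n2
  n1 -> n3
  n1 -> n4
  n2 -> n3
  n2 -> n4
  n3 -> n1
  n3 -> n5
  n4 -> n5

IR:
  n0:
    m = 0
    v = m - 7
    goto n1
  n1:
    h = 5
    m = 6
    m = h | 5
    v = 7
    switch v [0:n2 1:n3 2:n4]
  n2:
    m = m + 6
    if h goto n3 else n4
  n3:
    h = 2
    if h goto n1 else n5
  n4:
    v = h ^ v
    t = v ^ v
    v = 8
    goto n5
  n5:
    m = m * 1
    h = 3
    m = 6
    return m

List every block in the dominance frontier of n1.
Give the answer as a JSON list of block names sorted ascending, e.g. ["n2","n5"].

Answer: ["n1"]

Derivation:
idom tree: n1←n0 n2←n1 n3←n1 n4←n1 n5←n1
Dom at joins:
  n1: preds {n0,n3}: {n0} ∩ {n0,n1,n3} = {n0}; idom=n0
  n3: preds {n1,n2}: {n0,n1} ∩ {n0,n1,n2} = {n0,n1}; idom=n1
  n4: preds {n1,n2}: {n0,n1} ∩ {n0,n1,n2} = {n0,n1}; idom=n1
  n5: preds {n3,n4}: {n0,n1,n3} ∩ {n0,n1,n4} = {n0,n1}; idom=n1

DF derivation:
  join n1 pred n0: · stop@n0
  join n1 pred n3: n3→n1 stop@n0
  join n3 pred n1: · stop@n1
  join n3 pred n2: n2 stop@n1
  join n4 pred n1: · stop@n1
  join n4 pred n2: n2 stop@n1
  join n5 pred n3: n3 stop@n1
  join n5 pred n4: n4 stop@n1
  n0: DF=∅
  n1: DF={n1}
  n2: DF={n3,n4}
  n3: DF={n1,n5}
  n4: DF={n5}
  n5: DF=∅

DF(n1) = ["n1"]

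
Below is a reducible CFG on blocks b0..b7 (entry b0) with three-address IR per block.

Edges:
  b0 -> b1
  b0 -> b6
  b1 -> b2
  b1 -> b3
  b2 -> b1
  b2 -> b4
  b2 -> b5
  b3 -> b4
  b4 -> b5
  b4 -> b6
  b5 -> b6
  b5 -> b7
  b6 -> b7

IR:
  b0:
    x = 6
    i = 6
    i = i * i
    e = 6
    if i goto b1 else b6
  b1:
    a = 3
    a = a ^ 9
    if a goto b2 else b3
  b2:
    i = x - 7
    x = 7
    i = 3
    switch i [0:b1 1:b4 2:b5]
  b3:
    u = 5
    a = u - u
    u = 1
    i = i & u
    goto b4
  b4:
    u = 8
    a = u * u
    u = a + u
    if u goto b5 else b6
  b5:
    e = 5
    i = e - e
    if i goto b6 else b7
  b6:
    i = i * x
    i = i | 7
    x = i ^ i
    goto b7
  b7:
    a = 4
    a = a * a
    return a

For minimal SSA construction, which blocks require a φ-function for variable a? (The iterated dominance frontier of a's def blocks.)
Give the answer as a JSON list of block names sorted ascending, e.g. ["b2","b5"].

idom tree: b1←b0 b2←b1 b3←b1 b4←b1 b5←b1 b6←b0 b7←b0
Dom at joins:
  b1: preds {b0,b2}: {b0} ∩ {b0,b1,b2} = {b0}; idom=b0
  b4: preds {b2,b3}: {b0,b1,b2} ∩ {b0,b1,b3} = {b0,b1}; idom=b1
  b5: preds {b2,b4}: {b0,b1,b2} ∩ {b0,b1,b4} = {b0,b1}; idom=b1
  b6: preds {b0,b4,b5}: {b0} ∩ {b0,b1,b4} ∩ {b0,b1,b5} = {b0}; idom=b0
  b7: preds {b5,b6}: {b0,b1,b5} ∩ {b0,b6} = {b0}; idom=b0

DF walk-up:
  join b1 pred b0: · stop@b0
  join b1 pred b2: b2→b1 stop@b0
  join b4 pred b2: b2 stop@b1
  join b4 pred b3: b3 stop@b1
  join b5 pred b2: b2 stop@b1
  join b5 pred b4: b4 stop@b1
  join b6 pred b0: · stop@b0
  join b6 pred b4: b4→b1 stop@b0
  join b6 pred b5: b5→b1 stop@b0
  join b7 pred b5: b5→b1 stop@b0
  join b7 pred b6: b6 stop@b0
  DF(b0)=∅
  DF(b1)={b1,b6,b7}
  DF(b2)={b1,b4,b5}
  DF(b3)={b4}
  DF(b4)={b5,b6}
  DF(b5)={b6,b7}
  DF(b6)={b7}
  DF(b7)=∅

φ for a: defs {b1,b3,b4,b7}
  DF⁺ = {b1,b4,b5,b6,b7}

Answer: ["b1", "b4", "b5", "b6", "b7"]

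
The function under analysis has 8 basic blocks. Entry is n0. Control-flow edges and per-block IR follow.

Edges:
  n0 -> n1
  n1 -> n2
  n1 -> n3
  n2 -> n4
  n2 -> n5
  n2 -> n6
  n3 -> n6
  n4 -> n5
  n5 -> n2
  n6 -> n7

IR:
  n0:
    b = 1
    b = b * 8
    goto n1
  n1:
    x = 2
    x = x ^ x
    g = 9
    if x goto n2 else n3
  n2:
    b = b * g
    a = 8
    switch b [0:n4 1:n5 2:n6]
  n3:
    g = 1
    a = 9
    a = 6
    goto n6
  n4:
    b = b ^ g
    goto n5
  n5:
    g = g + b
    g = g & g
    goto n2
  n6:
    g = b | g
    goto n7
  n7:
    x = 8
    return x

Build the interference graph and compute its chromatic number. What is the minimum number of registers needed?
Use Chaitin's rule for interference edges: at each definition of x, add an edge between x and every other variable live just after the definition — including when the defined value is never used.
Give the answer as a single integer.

Answer: 3

Derivation:
Block summaries:
  n0: {b} / ∅
  n1: {g,x} / ∅
  n2: {a,b} / {b,g}
  n3: {a,g} / ∅
  n4: {b} / {b,g}
  n5: {g} / {b,g}
  n6: {g} / {b,g}
  n7: {x} / ∅

Live sets:
  n0: in=∅ out={b}
  n1: in={b} out={b,g}
  n2: in={b,g} out={b,g}
  n3: in={b} out={b,g}
  n4: in={b,g} out={b,g}
  n5: in={b,g} out={b,g}
  n6: in={b,g} out=∅
  n7: in=∅ out=∅

Interfere edges:
  a↔{b,g}
  b↔{a,g,x}
  g↔{a,b,x}
  x↔{b,g}

Colouring:
  clique {a,b,g} ⇒ need ≥ 3
  assign a→c2 b→c0 g→c1 x→c2 — no edge inside a register ⇒ χ ≤ 3
  χ = 3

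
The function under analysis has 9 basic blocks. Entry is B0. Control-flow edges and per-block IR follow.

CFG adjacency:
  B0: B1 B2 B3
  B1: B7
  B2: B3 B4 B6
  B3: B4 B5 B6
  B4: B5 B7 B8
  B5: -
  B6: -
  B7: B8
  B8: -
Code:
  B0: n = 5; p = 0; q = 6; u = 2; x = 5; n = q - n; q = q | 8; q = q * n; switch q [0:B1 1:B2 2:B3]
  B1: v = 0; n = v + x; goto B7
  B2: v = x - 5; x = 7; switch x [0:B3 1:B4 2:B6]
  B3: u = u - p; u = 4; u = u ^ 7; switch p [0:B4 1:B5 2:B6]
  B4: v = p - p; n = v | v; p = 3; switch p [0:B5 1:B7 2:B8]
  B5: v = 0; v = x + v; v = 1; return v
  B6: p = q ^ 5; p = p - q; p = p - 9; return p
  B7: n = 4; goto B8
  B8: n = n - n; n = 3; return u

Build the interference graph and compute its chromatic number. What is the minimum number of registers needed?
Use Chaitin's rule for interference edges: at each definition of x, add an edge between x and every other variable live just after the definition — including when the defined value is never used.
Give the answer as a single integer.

def/use:
  B0: {n,p,q,u,x} / ∅
  B1: {n,v} / {x}
  B2: {v,x} / {x}
  B3: {u} / {p,u}
  B4: {n,p,v} / {p}
  B5: {v} / {x}
  B6: {p} / {q}
  B7: {n} / ∅
  B8: {n} / {n,u}

Live sets:
  B0: in=∅ out={p,q,u,x}
  B1: in={u,x} out={u}
  B2: in={p,q,u,x} out={p,q,u,x}
  B3: in={p,q,u,x} out={p,q,u,x}
  B4: in={p,u,x} out={n,u,x}
  B5: in={x} out=∅
  B6: in={q} out=∅
  B7: in={u} out={n,u}
  B8: in={n,u} out=∅

Interference:
  n: {p,q,u,x}
  p: {n,q,u,v,x}
  q: {n,p,u,v,x}
  u: {n,p,q,v,x}
  v: {p,q,u,x}
  x: {n,p,q,u,v}

Registers:
  clique {n,p,q,u,x} ⇒ need ≥ 5
  5-colouring: R0={p}  R1={q}  R2={u}  R3={x}  R4={n,v}
  χ = 5

Answer: 5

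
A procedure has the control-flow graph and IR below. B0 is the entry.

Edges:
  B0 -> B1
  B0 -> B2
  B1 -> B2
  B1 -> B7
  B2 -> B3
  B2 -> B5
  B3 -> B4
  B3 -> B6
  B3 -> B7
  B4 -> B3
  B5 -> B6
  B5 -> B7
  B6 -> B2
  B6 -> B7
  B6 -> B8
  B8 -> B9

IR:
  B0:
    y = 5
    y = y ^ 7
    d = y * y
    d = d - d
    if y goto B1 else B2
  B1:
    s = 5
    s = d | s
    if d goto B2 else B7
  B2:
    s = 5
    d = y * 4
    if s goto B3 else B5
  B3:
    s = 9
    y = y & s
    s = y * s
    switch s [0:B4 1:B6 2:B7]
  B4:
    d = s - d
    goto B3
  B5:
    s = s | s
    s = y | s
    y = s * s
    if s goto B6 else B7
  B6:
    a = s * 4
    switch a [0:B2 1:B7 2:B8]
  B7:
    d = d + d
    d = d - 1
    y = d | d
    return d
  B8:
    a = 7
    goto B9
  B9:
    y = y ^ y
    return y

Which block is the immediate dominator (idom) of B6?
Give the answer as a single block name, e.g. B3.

idom tree: B1←B0 B2←B0 B3←B2 B4←B3 B5←B2 B6←B2 B7←B0 B8←B6 B9←B8
Join-block Dom:
  B2: preds {B0,B1,B6}: {B0} ∩ {B0,B1} ∩ {B0,B2,B6} = {B0}; idom=B0
  B3: preds {B2,B4}: {B0,B2} ∩ {B0,B2,B3,B4} = {B0,B2}; idom=B2
  B6: preds {B3,B5}: {B0,B2,B3} ∩ {B0,B2,B5} = {B0,B2}; idom=B2
  B7: preds {B1,B3,B5,B6}: {B0,B1} ∩ {B0,B2,B3} ∩ {B0,B2,B5} ∩ {B0,B2,B6} = {B0}; idom=B0

idom(B6) = B2

Answer: B2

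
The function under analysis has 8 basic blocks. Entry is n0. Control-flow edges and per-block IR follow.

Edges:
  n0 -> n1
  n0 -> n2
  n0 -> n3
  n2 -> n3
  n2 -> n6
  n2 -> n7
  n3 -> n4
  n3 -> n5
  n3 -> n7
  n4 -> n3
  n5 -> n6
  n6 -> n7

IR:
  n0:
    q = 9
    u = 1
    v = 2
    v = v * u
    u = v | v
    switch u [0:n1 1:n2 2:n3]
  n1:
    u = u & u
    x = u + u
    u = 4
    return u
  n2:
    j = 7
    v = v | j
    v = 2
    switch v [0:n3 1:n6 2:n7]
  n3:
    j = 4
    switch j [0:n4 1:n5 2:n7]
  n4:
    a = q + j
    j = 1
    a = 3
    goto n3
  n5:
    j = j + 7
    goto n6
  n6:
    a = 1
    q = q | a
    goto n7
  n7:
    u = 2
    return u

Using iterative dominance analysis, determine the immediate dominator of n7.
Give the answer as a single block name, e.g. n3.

idom tree: n1←n0 n2←n0 n3←n0 n4←n3 n5←n3 n6←n0 n7←n0
Join-block Dom:
  n3: preds {n0,n2,n4}: {n0} ∩ {n0,n2} ∩ {n0,n3,n4} = {n0}; idom=n0
  n6: preds {n2,n5}: {n0,n2} ∩ {n0,n3,n5} = {n0}; idom=n0
  n7: preds {n2,n3,n6}: {n0,n2} ∩ {n0,n3} ∩ {n0,n6} = {n0}; idom=n0

idom(n7) = n0

Answer: n0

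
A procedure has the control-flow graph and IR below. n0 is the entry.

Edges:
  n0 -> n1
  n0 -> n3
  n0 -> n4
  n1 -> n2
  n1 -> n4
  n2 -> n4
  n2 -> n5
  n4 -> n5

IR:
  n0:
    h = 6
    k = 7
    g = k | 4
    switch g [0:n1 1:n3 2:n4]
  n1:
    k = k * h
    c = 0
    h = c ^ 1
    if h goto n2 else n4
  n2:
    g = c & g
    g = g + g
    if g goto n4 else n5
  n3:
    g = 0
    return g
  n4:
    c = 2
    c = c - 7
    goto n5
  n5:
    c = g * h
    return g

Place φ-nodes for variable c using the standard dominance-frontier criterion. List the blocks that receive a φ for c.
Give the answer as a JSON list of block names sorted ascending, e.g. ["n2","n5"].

idom tree: n1←n0 n2←n1 n3←n0 n4←n0 n5←n0
Dom at joins:
  n4: preds {n0,n1,n2}: {n0} ∩ {n0,n1} ∩ {n0,n1,n2} = {n0}; idom=n0
  n5: preds {n2,n4}: {n0,n1,n2} ∩ {n0,n4} = {n0}; idom=n0

Frontier:
  join n4 pred n0: · stop@n0
  join n4 pred n1: n1 stop@n0
  join n4 pred n2: n2→n1 stop@n0
  join n5 pred n2: n2→n1 stop@n0
  join n5 pred n4: n4 stop@n0
  DF(n0)=∅
  DF(n1)={n4,n5}
  DF(n2)={n4,n5}
  DF(n3)=∅
  DF(n4)={n5}
  DF(n5)=∅

φ for c: defs {n1,n4,n5}
  DF⁺ = {n4,n5}

Answer: ["n4", "n5"]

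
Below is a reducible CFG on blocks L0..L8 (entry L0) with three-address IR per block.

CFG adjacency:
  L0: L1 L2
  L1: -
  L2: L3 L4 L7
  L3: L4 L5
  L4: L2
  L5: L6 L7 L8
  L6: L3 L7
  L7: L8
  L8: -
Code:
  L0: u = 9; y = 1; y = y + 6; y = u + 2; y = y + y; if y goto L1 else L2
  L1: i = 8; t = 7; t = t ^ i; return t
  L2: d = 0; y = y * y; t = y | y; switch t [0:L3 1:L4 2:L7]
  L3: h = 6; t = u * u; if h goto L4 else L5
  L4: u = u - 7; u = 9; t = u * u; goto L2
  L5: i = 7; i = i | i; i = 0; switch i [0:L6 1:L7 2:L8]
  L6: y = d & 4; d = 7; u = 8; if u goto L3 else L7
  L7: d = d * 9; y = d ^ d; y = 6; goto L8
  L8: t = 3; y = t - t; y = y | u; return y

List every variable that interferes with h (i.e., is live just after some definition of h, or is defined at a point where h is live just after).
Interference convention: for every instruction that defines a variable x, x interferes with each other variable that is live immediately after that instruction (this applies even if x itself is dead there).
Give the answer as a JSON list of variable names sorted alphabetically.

Block summaries:
  L0: def={u,y} ue=∅
  L1: def={i,t} ue=∅
  L2: def={d,t,y} ue={y}
  L3: def={h,t} ue={u}
  L4: def={t,u} ue={u}
  L5: def={i} ue=∅
  L6: def={d,u,y} ue={d}
  L7: def={d,y} ue={d}
  L8: def={t,y} ue={u}

Backward fixpoint:
  L0 li=∅ lo={u,y}
  L1 li=∅ lo=∅
  L2 li={u,y} lo={d,u,y}
  L3 li={d,u,y} lo={d,u,y}
  L4 li={u,y} lo={u,y}
  L5 li={d,u} lo={d,u}
  L6 li={d} lo={d,u,y}
  L7 li={d,u} lo={u}
  L8 li={u} lo=∅

Interference:
  d — {h,i,t,u,y}
  h — {d,t,u,y}
  i — {d,t,u}
  t — {d,h,i,u,y}
  u — {d,h,i,t,y}
  y — {d,h,t,u}

N(h) = ["d", "t", "u", "y"]

Answer: ["d", "t", "u", "y"]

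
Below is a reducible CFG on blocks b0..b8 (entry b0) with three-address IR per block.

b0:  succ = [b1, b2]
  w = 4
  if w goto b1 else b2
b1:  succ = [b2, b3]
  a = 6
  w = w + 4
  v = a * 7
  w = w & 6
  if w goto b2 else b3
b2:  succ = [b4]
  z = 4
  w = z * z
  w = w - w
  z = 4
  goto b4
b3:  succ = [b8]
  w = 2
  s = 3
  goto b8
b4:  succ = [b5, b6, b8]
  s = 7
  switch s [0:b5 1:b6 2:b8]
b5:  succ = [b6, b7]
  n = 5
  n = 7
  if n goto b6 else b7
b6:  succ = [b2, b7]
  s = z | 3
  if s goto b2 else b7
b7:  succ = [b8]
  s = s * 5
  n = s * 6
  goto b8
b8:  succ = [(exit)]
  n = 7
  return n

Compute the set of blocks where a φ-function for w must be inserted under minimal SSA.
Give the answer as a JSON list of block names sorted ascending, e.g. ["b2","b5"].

idom tree: b1←b0 b2←b0 b3←b1 b4←b2 b5←b4 b6←b4 b7←b4 b8←b0
Join-block Dom:
  b2: preds {b0,b1,b6}: {b0} ∩ {b0,b1} ∩ {b0,b2,b4,b6} = {b0}; idom=b0
  b6: preds {b4,b5}: {b0,b2,b4} ∩ {b0,b2,b4,b5} = {b0,b2,b4}; idom=b4
  b7: preds {b5,b6}: {b0,b2,b4,b5} ∩ {b0,b2,b4,b6} = {b0,b2,b4}; idom=b4
  b8: preds {b3,b4,b7}: {b0,b1,b3} ∩ {b0,b2,b4} ∩ {b0,b2,b4,b7} = {b0}; idom=b0

DF walk-up:
  join b2 pred b0: · stop@b0
  join b2 pred b1: b1 stop@b0
  join b2 pred b6: b6→b4→b2 stop@b0
  join b6 pred b4: · stop@b4
  join b6 pred b5: b5 stop@b4
  join b7 pred b5: b5 stop@b4
  join b7 pred b6: b6 stop@b4
  join b8 pred b3: b3→b1 stop@b0
  join b8 pred b4: b4→b2 stop@b0
  join b8 pred b7: b7→b4→b2 stop@b0
  DF(b0)=∅
  DF(b1)={b2,b8}
  DF(b2)={b2,b8}
  DF(b3)={b8}
  DF(b4)={b2,b8}
  DF(b5)={b6,b7}
  DF(b6)={b2,b7}
  DF(b7)={b8}
  DF(b8)=∅

φ for w: defs {b0,b1,b2,b3}
  DF⁺ = {b2,b8}

Answer: ["b2", "b8"]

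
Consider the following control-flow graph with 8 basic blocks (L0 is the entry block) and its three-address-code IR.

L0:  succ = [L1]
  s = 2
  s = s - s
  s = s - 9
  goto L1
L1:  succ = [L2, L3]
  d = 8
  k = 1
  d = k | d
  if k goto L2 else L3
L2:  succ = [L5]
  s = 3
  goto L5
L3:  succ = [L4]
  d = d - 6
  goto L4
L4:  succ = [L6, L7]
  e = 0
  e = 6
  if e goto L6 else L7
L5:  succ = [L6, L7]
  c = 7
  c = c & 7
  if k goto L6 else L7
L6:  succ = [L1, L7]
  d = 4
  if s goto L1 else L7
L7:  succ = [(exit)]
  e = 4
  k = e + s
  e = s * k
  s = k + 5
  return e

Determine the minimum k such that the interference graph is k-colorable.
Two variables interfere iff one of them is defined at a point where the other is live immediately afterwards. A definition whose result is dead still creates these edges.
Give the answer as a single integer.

Block summaries:
  L0: {s} / ∅
  L1: {d,k} / ∅
  L2: {s} / ∅
  L3: {d} / {d}
  L4: {e} / ∅
  L5: {c} / {k}
  L6: {d} / {s}
  L7: {e,k,s} / {s}

Backward fixpoint:
  live L0: ∅→{s}
  live L1: {s}→{d,k,s}
  live L2: {k}→{k,s}
  live L3: {d,s}→{s}
  live L4: {s}→{s}
  live L5: {k,s}→{s}
  live L6: {s}→{s}
  live L7: {s}→∅

Conflict graph:
  c: {k,s}
  d: {k,s}
  e: {k,s}
  k: {c,d,e,s}
  s: {c,d,e,k}

Colouring:
  lower bound: {c,k,s} mutually conflict ⇒ χ ≥ 3
  assign c→r2 d→r2 e→r2 k→r0 s→r1 — no edge inside a register ⇒ χ ≤ 3
  χ = 3

Answer: 3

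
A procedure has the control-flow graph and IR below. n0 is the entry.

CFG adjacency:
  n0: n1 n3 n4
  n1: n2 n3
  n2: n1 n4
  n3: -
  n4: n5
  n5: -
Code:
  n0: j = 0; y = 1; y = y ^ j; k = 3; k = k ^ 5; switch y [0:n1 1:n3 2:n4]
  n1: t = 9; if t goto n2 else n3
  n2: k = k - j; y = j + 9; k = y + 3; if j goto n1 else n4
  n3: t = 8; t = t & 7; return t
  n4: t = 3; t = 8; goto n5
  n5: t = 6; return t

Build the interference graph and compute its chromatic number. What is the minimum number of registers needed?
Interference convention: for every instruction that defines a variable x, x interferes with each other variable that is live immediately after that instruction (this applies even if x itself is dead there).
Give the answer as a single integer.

Block summaries:
  n0: {j,k,y} / ∅
  n1: {t} / ∅
  n2: {k,y} / {j,k}
  n3: {t} / ∅
  n4: {t} / ∅
  n5: {t} / ∅

Backward fixpoint:
  live n0: ∅→{j,k}
  live n1: {j,k}→{j,k}
  live n2: {j,k}→{j,k}
  live n3: ∅→∅
  live n4: ∅→∅
  live n5: ∅→∅

Conflict graph:
  j↔{k,t,y}
  k↔{j,t,y}
  t↔{j,k}
  y↔{j,k}

Colouring:
  clique {j,k,t} ⇒ need ≥ 3
  3-colouring: r0={j}  r1={k}  r2={t,y}
  χ = 3

Answer: 3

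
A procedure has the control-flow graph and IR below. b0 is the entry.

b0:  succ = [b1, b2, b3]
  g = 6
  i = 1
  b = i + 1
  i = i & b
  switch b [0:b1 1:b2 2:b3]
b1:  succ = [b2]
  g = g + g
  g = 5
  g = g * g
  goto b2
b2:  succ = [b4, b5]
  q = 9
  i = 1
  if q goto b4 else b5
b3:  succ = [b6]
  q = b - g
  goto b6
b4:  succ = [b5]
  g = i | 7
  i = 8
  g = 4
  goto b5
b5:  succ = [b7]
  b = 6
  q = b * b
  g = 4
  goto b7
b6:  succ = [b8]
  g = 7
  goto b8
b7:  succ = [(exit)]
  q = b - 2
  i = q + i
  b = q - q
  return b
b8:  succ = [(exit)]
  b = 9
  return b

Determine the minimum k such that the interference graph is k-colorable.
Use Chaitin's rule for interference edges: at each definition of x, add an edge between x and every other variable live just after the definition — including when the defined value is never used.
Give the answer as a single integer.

Answer: 3

Working:
Block summaries:
  b0: {b,g,i} / ∅
  b1: {g} / {g}
  b2: {i,q} / ∅
  b3: {q} / {b,g}
  b4: {g,i} / {i}
  b5: {b,g,q} / ∅
  b6: {g} / ∅
  b7: {b,i,q} / {b,i}
  b8: {b} / ∅

Live sets:
  b0: in=∅ out={b,g}
  b1: in={g} out=∅
  b2: in=∅ out={i}
  b3: in={b,g} out=∅
  b4: in={i} out={i}
  b5: in={i} out={b,i}
  b6: in=∅ out=∅
  b7: in={b,i} out=∅
  b8: in=∅ out=∅

Interference:
  b — {g,i,q}
  g — {b,i}
  i — {b,g,q}
  q — {b,i}

Chromatic number:
  lower bound: {b,g,i} mutually conflict ⇒ χ ≥ 3
  assign b→R0 g→R2 i→R1 q→R2 — no edge inside a register ⇒ χ ≤ 3
  χ = 3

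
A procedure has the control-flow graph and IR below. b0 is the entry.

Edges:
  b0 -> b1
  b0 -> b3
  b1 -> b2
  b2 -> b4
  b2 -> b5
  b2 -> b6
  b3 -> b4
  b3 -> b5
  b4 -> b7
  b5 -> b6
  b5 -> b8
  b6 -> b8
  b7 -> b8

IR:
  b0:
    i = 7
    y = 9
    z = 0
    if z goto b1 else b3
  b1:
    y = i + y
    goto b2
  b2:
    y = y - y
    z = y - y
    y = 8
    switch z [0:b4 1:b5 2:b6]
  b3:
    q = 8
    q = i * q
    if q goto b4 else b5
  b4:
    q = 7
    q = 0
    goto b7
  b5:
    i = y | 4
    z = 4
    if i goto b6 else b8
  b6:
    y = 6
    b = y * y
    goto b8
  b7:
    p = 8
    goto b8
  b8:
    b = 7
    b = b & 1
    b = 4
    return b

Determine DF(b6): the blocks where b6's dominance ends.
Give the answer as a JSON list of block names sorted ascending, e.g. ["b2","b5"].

idom tree: b1←b0 b2←b1 b3←b0 b4←b0 b5←b0 b6←b0 b7←b4 b8←b0
Join-block Dom:
  b4: preds {b2,b3}: {b0,b1,b2} ∩ {b0,b3} = {b0}; idom=b0
  b5: preds {b2,b3}: {b0,b1,b2} ∩ {b0,b3} = {b0}; idom=b0
  b6: preds {b2,b5}: {b0,b1,b2} ∩ {b0,b5} = {b0}; idom=b0
  b8: preds {b5,b6,b7}: {b0,b5} ∩ {b0,b6} ∩ {b0,b4,b7} = {b0}; idom=b0

DF derivation:
  join b4 pred b2: b2→b1 stop@b0
  join b4 pred b3: b3 stop@b0
  join b5 pred b2: b2→b1 stop@b0
  join b5 pred b3: b3 stop@b0
  join b6 pred b2: b2→b1 stop@b0
  join b6 pred b5: b5 stop@b0
  join b8 pred b5: b5 stop@b0
  join b8 pred b6: b6 stop@b0
  join b8 pred b7: b7→b4 stop@b0
  DF(b0)=∅
  DF(b1)={b4,b5,b6}
  DF(b2)={b4,b5,b6}
  DF(b3)={b4,b5}
  DF(b4)={b8}
  DF(b5)={b6,b8}
  DF(b6)={b8}
  DF(b7)={b8}
  DF(b8)=∅

DF(b6) = ["b8"]

Answer: ["b8"]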